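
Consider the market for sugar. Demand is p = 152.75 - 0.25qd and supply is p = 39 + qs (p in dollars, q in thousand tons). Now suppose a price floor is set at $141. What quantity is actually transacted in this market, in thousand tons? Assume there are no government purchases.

Rearranging demand gives qd = 611 - 4p; rearranging supply gives qs = p - 39. In a free market, 611 - 4p = p - 39 gives the equilibrium p* = 130, q* = 91.
Since 141 > 130, the floor is binding.
At p = 141: qd = 611 - 4·141 = 47 and qs = 141 - 39 = 102.
The quantity actually transacted is the short side, demand: 47.

47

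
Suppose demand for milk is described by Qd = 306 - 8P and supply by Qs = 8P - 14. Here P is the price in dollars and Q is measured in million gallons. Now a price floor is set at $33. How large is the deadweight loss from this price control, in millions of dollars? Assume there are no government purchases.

1352

In a free market, 306 - 8P = 8P - 14 gives the equilibrium P* = 20, Q* = 146.
The floor of 33 is above the equilibrium price 20, so it binds.
At P = 33: Qd = 306 - 8·33 = 42 and Qs = 8·33 - 14 = 250.
Quantity traded falls to 42. At Q = 42 the demand price is (306 - 42)/8 = 33 and the supply price is (14 + 42)/8 = 7.
Deadweight loss = ½ · (33 - 7) · (146 - 42) = ½ · 26 · 104 = 1352.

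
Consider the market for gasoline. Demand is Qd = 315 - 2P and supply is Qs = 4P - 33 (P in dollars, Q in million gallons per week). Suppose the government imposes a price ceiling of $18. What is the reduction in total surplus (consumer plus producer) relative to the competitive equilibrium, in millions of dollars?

Without the control the market clears where 315 - 2P = 4P - 33, i.e. P* = 58 and Q* = 199.
Because the ceiling (18) lies below the market-clearing price, it is binding.
At P = 18: Qd = 315 - 2·18 = 279 and Qs = 4·18 - 33 = 39.
Quantity traded falls to 39. At Q = 39 the demand price is (315 - 39)/2 = 138 and the supply price is (33 + 39)/4 = 18.
Deadweight loss = ½ · (138 - 18) · (199 - 39) = ½ · 120 · 160 = 9600.

9600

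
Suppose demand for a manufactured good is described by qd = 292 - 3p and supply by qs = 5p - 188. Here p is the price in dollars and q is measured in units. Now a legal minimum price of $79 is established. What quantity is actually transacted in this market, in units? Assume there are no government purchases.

55

Equilibrium: 292 - 3p = 5p - 188, so 480 = 8p and p* = 60, q* = 112.
Since 79 > 60, the floor is binding.
At p = 79: qd = 292 - 3·79 = 55 and qs = 5·79 - 188 = 207.
The quantity actually transacted is the short side, demand: 55.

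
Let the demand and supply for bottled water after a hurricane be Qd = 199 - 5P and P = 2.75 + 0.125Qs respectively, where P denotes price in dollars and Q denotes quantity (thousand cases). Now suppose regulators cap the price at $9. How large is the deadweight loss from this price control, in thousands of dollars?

665.6

Rearranging supply gives Qs = 8P - 22. Without the control the market clears where 199 - 5P = 8P - 22, i.e. P* = 17 and Q* = 114.
Because the ceiling (9) lies below the market-clearing price, it is binding.
At P = 9: Qd = 199 - 5·9 = 154 and Qs = 8·9 - 22 = 50.
Quantity traded falls to 50. At Q = 50 the demand price is (199 - 50)/5 = 29.8 and the supply price is (22 + 50)/8 = 9.
Deadweight loss = ½ · (29.8 - 9) · (114 - 50) = ½ · 20.8 · 64 = 665.6.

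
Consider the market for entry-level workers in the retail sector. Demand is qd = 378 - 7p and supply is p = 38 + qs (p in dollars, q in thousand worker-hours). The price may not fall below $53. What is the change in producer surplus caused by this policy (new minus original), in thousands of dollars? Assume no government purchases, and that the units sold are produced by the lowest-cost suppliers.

-17.5

Rearranging supply gives qs = p - 38. Equilibrium: 378 - 7p = p - 38, so 416 = 8p and p* = 52, q* = 14.
The floor of 53 is above the equilibrium price 52, so it binds.
At p = 53: qd = 378 - 7·53 = 7 and qs = 53 - 38 = 15.
Producer surplus without the control is ½ · (52 - 38) · 14 = 98.
With the floor, 7 units are sold at 53. The supply price at q = 7 is 45, so PS = ½ · [(53 - 38) + (53 - 45)] · 7 = 80.5.
Change in producer surplus = 80.5 - 98 = -17.5.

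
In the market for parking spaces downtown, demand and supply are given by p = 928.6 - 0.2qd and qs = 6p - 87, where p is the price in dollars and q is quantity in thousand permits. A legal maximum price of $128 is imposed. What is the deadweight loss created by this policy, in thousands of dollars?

Rearranging demand gives qd = 4643 - 5p. In a free market, 4643 - 5p = 6p - 87 gives the equilibrium p* = 430, q* = 2493.
Since 128 < 430, the ceiling is binding.
At p = 128: qd = 4643 - 5·128 = 4003 and qs = 6·128 - 87 = 681.
Quantity traded falls to 681. At q = 681 the demand price is (4643 - 681)/5 = 792.4 and the supply price is (87 + 681)/6 = 128.
Deadweight loss = ½ · (792.4 - 128) · (2493 - 681) = ½ · 664.4 · 1812 = 601946.4.

601946.4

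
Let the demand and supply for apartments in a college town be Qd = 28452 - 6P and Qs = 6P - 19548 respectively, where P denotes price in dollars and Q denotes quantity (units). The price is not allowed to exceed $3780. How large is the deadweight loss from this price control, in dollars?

290400

Setting quantity demanded equal to quantity supplied, 28452 - 6P = 6P - 19548, gives P* = 4000 and Q* = 4452.
The ceiling of 3780 is below the equilibrium price 4000, so it binds.
At P = 3780: Qd = 28452 - 6·3780 = 5772 and Qs = 6·3780 - 19548 = 3132.
Quantity traded falls to 3132. At Q = 3132 the demand price is (28452 - 3132)/6 = 4220 and the supply price is (19548 + 3132)/6 = 3780.
Deadweight loss = ½ · (4220 - 3780) · (4452 - 3132) = ½ · 440 · 1320 = 290400.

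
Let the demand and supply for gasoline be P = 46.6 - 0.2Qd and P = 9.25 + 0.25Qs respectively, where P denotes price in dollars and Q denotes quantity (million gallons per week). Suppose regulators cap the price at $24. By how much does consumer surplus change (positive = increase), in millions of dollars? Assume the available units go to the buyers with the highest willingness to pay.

Rearranging demand gives Qd = 233 - 5P; rearranging supply gives Qs = 4P - 37. Without the control the market clears where 233 - 5P = 4P - 37, i.e. P* = 30 and Q* = 83.
The ceiling of 24 is below the equilibrium price 30, so it binds.
At P = 24: Qd = 233 - 5·24 = 113 and Qs = 4·24 - 37 = 59.
Consumer surplus without the control is ½ · (46.6 - 30) · 83 = 688.9.
With the ceiling, 59 units are sold at 24 (assume they go to the highest-value buyers). The demand price at Q = 59 is 34.8, so CS = ½ · [(46.6 - 24) + (34.8 - 24)] · 59 = 985.3.
Change in consumer surplus = 985.3 - 688.9 = 296.4.

296.4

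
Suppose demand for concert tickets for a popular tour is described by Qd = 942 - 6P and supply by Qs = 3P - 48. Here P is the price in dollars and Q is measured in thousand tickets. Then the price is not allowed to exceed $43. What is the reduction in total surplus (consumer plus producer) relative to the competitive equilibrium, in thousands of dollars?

Without the control the market clears where 942 - 6P = 3P - 48, i.e. P* = 110 and Q* = 282.
Because the ceiling (43) lies below the market-clearing price, it is binding.
At P = 43: Qd = 942 - 6·43 = 684 and Qs = 3·43 - 48 = 81.
Quantity traded falls to 81. At Q = 81 the demand price is (942 - 81)/6 = 143.5 and the supply price is (48 + 81)/3 = 43.
Deadweight loss = ½ · (143.5 - 43) · (282 - 81) = ½ · 100.5 · 201 = 10100.25.

10100.25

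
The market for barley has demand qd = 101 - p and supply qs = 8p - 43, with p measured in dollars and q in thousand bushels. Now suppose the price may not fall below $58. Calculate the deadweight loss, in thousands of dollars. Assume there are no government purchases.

Equilibrium: 101 - p = 8p - 43, so 144 = 9p and p* = 16, q* = 85.
Since 58 > 16, the floor is binding.
At p = 58: qd = 101 - 58 = 43 and qs = 8·58 - 43 = 421.
Quantity traded falls to 43. At q = 43 the demand price is 101 - 43 = 58 and the supply price is (43 + 43)/8 = 10.75.
Deadweight loss = ½ · (58 - 10.75) · (85 - 43) = ½ · 47.25 · 42 = 992.25.

992.25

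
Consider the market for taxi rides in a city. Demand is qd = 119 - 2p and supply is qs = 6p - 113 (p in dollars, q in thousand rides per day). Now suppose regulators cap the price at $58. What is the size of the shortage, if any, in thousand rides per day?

0

Setting quantity demanded equal to quantity supplied, 119 - 2p = 6p - 113, gives p* = 29 and q* = 61.
The ceiling of 58 is above the equilibrium price 29, so it is not binding; the market clears at p* = 29, q* = 61.
Since the control does not bind, there is no shortage.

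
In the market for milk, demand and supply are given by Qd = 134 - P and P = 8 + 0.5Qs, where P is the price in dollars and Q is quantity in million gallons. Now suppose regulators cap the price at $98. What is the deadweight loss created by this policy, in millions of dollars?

0

Rearranging supply gives Qs = 2P - 16. Equilibrium: 134 - P = 2P - 16, so 150 = 3P and P* = 50, Q* = 84.
The ceiling of 98 is above the equilibrium price 50, so it is not binding; the market clears at P* = 50, Q* = 84.
Since the control does not bind, no trades are prevented and deadweight loss is zero.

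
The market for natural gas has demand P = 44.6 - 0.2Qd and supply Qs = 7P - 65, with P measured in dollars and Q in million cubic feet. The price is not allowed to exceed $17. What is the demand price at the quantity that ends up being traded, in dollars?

Rearranging demand gives Qd = 223 - 5P. Equilibrium: 223 - 5P = 7P - 65, so 288 = 12P and P* = 24, Q* = 103.
Since 17 < 24, the ceiling is binding.
At P = 17: Qd = 223 - 5·17 = 138 and Qs = 7·17 - 65 = 54.
Only 54 units reach the market. On the demand curve, the marginal buyer's willingness to pay at Q = 54 is (223 - 54)/5 = 33.8.

33.8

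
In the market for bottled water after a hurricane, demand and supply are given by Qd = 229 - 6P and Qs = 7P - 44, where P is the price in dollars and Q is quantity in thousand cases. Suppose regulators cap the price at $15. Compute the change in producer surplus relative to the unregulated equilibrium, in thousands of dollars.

Without the control the market clears where 229 - 6P = 7P - 44, i.e. P* = 21 and Q* = 103.
Since 15 < 21, the ceiling is binding.
At P = 15: Qd = 229 - 6·15 = 139 and Qs = 7·15 - 44 = 61.
Producer surplus without the control is ½ · (21 - 44/7) · 103 = 10609/14.
With the ceiling, producers sell 61 units at 15, so PS = ½ · (15 - 44/7) · 61 = 3721/14.
Change in producer surplus = 3721/14 - 10609/14 = -492.

-492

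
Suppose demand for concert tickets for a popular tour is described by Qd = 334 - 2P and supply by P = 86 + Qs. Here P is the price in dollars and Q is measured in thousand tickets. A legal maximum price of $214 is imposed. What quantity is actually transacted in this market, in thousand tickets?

Rearranging supply gives Qs = P - 86. Equilibrium: 334 - 2P = P - 86, so 420 = 3P and P* = 140, Q* = 54.
Since 214 is above P* = 140, the ceiling does not bind and the free-market outcome prevails.

54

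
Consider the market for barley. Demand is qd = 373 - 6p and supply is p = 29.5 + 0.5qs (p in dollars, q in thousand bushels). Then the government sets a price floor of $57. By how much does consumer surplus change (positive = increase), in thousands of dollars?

Rearranging supply gives qs = 2p - 59. Without the control the market clears where 373 - 6p = 2p - 59, i.e. p* = 54 and q* = 49.
Since 57 > 54, the floor is binding.
At p = 57: qd = 373 - 6·57 = 31 and qs = 2·57 - 59 = 55.
Consumer surplus without the control is ½ · (373/6 - 54) · 49 = 2401/12.
With the floor, consumers buy 31 units at 57, so CS = ½ · (373/6 - 57) · 31 = 961/12.
Change in consumer surplus = 961/12 - 2401/12 = -120.

-120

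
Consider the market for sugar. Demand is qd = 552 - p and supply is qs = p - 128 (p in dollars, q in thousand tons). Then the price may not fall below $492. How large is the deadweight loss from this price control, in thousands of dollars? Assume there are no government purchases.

Without the control the market clears where 552 - p = p - 128, i.e. p* = 340 and q* = 212.
Because the floor (492) lies above the market-clearing price, it is binding.
At p = 492: qd = 552 - 492 = 60 and qs = 492 - 128 = 364.
Quantity traded falls to 60. At q = 60 the demand price is 552 - 60 = 492 and the supply price is 128 + 60 = 188.
Deadweight loss = ½ · (492 - 188) · (212 - 60) = ½ · 304 · 152 = 23104.

23104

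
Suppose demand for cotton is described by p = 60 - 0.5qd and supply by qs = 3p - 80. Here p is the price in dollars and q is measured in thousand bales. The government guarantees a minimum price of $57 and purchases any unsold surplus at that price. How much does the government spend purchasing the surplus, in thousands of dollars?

4845

Rearranging demand gives qd = 120 - 2p. In a free market, 120 - 2p = 3p - 80 gives the equilibrium p* = 40, q* = 40.
Because the floor (57) lies above the market-clearing price, it is binding.
At p = 57: qd = 120 - 2·57 = 6 and qs = 3·57 - 80 = 91.
Surplus = qs - qd = 85.
Government expenditure = surplus × support price = 85 × 57 = 4845.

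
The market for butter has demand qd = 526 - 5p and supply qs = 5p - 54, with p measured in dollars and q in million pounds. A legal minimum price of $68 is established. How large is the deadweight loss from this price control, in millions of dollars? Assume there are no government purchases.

500

Without the control the market clears where 526 - 5p = 5p - 54, i.e. p* = 58 and q* = 236.
Because the floor (68) lies above the market-clearing price, it is binding.
At p = 68: qd = 526 - 5·68 = 186 and qs = 5·68 - 54 = 286.
Quantity traded falls to 186. At q = 186 the demand price is (526 - 186)/5 = 68 and the supply price is (54 + 186)/5 = 48.
Deadweight loss = ½ · (68 - 48) · (236 - 186) = ½ · 20 · 50 = 500.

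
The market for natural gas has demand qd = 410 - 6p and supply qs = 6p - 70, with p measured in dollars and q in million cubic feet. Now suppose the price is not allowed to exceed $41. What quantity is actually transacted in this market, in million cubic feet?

Setting quantity demanded equal to quantity supplied, 410 - 6p = 6p - 70, gives p* = 40 and q* = 170.
Since 41 is above p* = 40, the ceiling does not bind and the free-market outcome prevails.

170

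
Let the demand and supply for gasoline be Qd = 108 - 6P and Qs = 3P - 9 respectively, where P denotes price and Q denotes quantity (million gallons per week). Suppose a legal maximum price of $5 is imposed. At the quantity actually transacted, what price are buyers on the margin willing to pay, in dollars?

Equilibrium: 108 - 6P = 3P - 9, so 117 = 9P and P* = 13, Q* = 30.
Since 5 < 13, the ceiling is binding.
At P = 5: Qd = 108 - 6·5 = 78 and Qs = 3·5 - 9 = 6.
Only 6 units reach the market. On the demand curve, the marginal buyer's willingness to pay at Q = 6 is (108 - 6)/6 = 17.

17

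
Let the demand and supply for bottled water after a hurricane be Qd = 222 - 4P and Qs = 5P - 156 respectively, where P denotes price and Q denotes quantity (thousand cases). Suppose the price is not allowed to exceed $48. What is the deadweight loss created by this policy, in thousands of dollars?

0

Setting quantity demanded equal to quantity supplied, 222 - 4P = 5P - 156, gives P* = 42 and Q* = 54.
Since 48 is above P* = 42, the ceiling does not bind and the free-market outcome prevails.
Since the control does not bind, no trades are prevented and deadweight loss is zero.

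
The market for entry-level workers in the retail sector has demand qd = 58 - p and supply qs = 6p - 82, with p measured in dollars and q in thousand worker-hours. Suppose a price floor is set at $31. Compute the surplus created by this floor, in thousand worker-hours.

77

In a free market, 58 - p = 6p - 82 gives the equilibrium p* = 20, q* = 38.
The floor of 31 is above the equilibrium price 20, so it binds.
At p = 31: qd = 58 - 31 = 27 and qs = 6·31 - 82 = 104.
Surplus = qs - qd = 104 - 27 = 77.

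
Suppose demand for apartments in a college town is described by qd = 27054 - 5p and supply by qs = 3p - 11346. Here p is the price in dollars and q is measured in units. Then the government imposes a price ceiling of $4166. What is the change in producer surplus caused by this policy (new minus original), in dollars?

-1333302

Setting quantity demanded equal to quantity supplied, 27054 - 5p = 3p - 11346, gives p* = 4800 and q* = 3054.
The ceiling of 4166 is below the equilibrium price 4800, so it binds.
At p = 4166: qd = 27054 - 5·4166 = 6224 and qs = 3·4166 - 11346 = 1152.
Producer surplus without the control is ½ · (4800 - 3782) · 3054 = 1554486.
With the ceiling, producers sell 1152 units at 4166, so PS = ½ · (4166 - 3782) · 1152 = 221184.
Change in producer surplus = 221184 - 1554486 = -1333302.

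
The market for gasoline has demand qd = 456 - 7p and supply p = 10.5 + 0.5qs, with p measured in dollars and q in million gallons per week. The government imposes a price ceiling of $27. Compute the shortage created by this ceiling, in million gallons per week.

Rearranging supply gives qs = 2p - 21. Equilibrium: 456 - 7p = 2p - 21, so 477 = 9p and p* = 53, q* = 85.
Since 27 < 53, the ceiling is binding.
At p = 27: qd = 456 - 7·27 = 267 and qs = 2·27 - 21 = 33.
Shortage = qd - qs = 267 - 33 = 234.

234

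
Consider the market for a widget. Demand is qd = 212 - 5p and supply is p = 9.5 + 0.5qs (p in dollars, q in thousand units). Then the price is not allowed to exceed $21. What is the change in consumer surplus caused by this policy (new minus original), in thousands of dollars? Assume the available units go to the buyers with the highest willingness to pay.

218.4

Rearranging supply gives qs = 2p - 19. Setting quantity demanded equal to quantity supplied, 212 - 5p = 2p - 19, gives p* = 33 and q* = 47.
The ceiling of 21 is below the equilibrium price 33, so it binds.
At p = 21: qd = 212 - 5·21 = 107 and qs = 2·21 - 19 = 23.
Consumer surplus without the control is ½ · (42.4 - 33) · 47 = 220.9.
With the ceiling, 23 units are sold at 21 (assume they go to the highest-value buyers). The demand price at q = 23 is 37.8, so CS = ½ · [(42.4 - 21) + (37.8 - 21)] · 23 = 439.3.
Change in consumer surplus = 439.3 - 220.9 = 218.4.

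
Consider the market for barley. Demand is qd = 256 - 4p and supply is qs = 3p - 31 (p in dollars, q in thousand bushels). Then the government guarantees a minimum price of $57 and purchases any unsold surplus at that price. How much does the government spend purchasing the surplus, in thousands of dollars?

Equilibrium: 256 - 4p = 3p - 31, so 287 = 7p and p* = 41, q* = 92.
Since 57 > 41, the floor is binding.
At p = 57: qd = 256 - 4·57 = 28 and qs = 3·57 - 31 = 140.
Surplus = qs - qd = 112.
Government expenditure = surplus × support price = 112 × 57 = 6384.

6384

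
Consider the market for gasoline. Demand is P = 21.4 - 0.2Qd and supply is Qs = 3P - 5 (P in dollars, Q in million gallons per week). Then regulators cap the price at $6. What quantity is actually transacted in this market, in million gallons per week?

Rearranging demand gives Qd = 107 - 5P. In a free market, 107 - 5P = 3P - 5 gives the equilibrium P* = 14, Q* = 37.
Because the ceiling (6) lies below the market-clearing price, it is binding.
At P = 6: Qd = 107 - 5·6 = 77 and Qs = 3·6 - 5 = 13.
The quantity actually transacted is the short side, supply: 13.

13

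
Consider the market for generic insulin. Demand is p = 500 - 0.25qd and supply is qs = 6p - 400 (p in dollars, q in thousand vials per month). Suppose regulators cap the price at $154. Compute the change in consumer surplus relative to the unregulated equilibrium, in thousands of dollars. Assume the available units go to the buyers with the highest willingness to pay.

Rearranging demand gives qd = 2000 - 4p. Setting quantity demanded equal to quantity supplied, 2000 - 4p = 6p - 400, gives p* = 240 and q* = 1040.
Because the ceiling (154) lies below the market-clearing price, it is binding.
At p = 154: qd = 2000 - 4·154 = 1384 and qs = 6·154 - 400 = 524.
Consumer surplus without the control is ½ · (500 - 240) · 1040 = 135200.
With the ceiling, 524 units are sold at 154 (assume they go to the highest-value buyers). The demand price at q = 524 is 369, so CS = ½ · [(500 - 154) + (369 - 154)] · 524 = 146982.
Change in consumer surplus = 146982 - 135200 = 11782.

11782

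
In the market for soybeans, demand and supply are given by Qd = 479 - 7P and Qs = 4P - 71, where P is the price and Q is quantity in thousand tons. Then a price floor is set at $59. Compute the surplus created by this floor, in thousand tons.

99

Equilibrium: 479 - 7P = 4P - 71, so 550 = 11P and P* = 50, Q* = 129.
The floor of 59 is above the equilibrium price 50, so it binds.
At P = 59: Qd = 479 - 7·59 = 66 and Qs = 4·59 - 71 = 165.
Surplus = Qs - Qd = 165 - 66 = 99.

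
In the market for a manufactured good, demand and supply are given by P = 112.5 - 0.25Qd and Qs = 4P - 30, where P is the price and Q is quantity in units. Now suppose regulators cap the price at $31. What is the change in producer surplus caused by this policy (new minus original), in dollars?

-4408

Rearranging demand gives Qd = 450 - 4P. Without the control the market clears where 450 - 4P = 4P - 30, i.e. P* = 60 and Q* = 210.
Because the ceiling (31) lies below the market-clearing price, it is binding.
At P = 31: Qd = 450 - 4·31 = 326 and Qs = 4·31 - 30 = 94.
Producer surplus without the control is ½ · (60 - 7.5) · 210 = 5512.5.
With the ceiling, producers sell 94 units at 31, so PS = ½ · (31 - 7.5) · 94 = 1104.5.
Change in producer surplus = 1104.5 - 5512.5 = -4408.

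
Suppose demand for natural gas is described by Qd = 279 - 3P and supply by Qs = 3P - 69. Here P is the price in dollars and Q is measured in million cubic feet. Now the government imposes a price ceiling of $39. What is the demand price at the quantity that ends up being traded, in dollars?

77

Without the control the market clears where 279 - 3P = 3P - 69, i.e. P* = 58 and Q* = 105.
Since 39 < 58, the ceiling is binding.
At P = 39: Qd = 279 - 3·39 = 162 and Qs = 3·39 - 69 = 48.
Only 48 units reach the market. On the demand curve, the marginal buyer's willingness to pay at Q = 48 is (279 - 48)/3 = 77.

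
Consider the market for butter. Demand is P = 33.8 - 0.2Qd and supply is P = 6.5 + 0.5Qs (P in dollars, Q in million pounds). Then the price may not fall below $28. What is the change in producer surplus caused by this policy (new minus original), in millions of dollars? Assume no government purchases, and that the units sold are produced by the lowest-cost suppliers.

33

Rearranging demand gives Qd = 169 - 5P; rearranging supply gives Qs = 2P - 13. In a free market, 169 - 5P = 2P - 13 gives the equilibrium P* = 26, Q* = 39.
The floor of 28 is above the equilibrium price 26, so it binds.
At P = 28: Qd = 169 - 5·28 = 29 and Qs = 2·28 - 13 = 43.
Producer surplus without the control is ½ · (26 - 6.5) · 39 = 380.25.
With the floor, 29 units are sold at 28. The supply price at Q = 29 is 21, so PS = ½ · [(28 - 6.5) + (28 - 21)] · 29 = 413.25.
Change in producer surplus = 413.25 - 380.25 = 33.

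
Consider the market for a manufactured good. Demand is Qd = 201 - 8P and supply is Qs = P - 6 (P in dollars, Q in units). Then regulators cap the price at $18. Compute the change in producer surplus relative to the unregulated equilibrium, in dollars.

-72.5

Setting quantity demanded equal to quantity supplied, 201 - 8P = P - 6, gives P* = 23 and Q* = 17.
Because the ceiling (18) lies below the market-clearing price, it is binding.
At P = 18: Qd = 201 - 8·18 = 57 and Qs = 18 - 6 = 12.
Producer surplus without the control is ½ · (23 - 6) · 17 = 144.5.
With the ceiling, producers sell 12 units at 18, so PS = ½ · (18 - 6) · 12 = 72.
Change in producer surplus = 72 - 144.5 = -72.5.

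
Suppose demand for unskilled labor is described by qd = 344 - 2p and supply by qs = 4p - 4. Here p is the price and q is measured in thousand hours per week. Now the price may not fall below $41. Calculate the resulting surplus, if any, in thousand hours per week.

0

In a free market, 344 - 2p = 4p - 4 gives the equilibrium p* = 58, q* = 228.
Since 41 is below p* = 58, the floor does not bind and the free-market outcome prevails.
Since the control does not bind, there is no surplus.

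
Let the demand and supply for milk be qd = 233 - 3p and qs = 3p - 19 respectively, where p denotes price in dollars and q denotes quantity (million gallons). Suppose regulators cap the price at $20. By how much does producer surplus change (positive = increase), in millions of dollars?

-1628

In a free market, 233 - 3p = 3p - 19 gives the equilibrium p* = 42, q* = 107.
Because the ceiling (20) lies below the market-clearing price, it is binding.
At p = 20: qd = 233 - 3·20 = 173 and qs = 3·20 - 19 = 41.
Producer surplus without the control is ½ · (42 - 19/3) · 107 = 11449/6.
With the ceiling, producers sell 41 units at 20, so PS = ½ · (20 - 19/3) · 41 = 1681/6.
Change in producer surplus = 1681/6 - 11449/6 = -1628.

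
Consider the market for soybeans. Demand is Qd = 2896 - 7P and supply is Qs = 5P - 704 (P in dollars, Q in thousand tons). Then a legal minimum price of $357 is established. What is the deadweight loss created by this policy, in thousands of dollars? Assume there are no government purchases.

Without the control the market clears where 2896 - 7P = 5P - 704, i.e. P* = 300 and Q* = 796.
The floor of 357 is above the equilibrium price 300, so it binds.
At P = 357: Qd = 2896 - 7·357 = 397 and Qs = 5·357 - 704 = 1081.
Quantity traded falls to 397. At Q = 397 the demand price is (2896 - 397)/7 = 357 and the supply price is (704 + 397)/5 = 220.2.
Deadweight loss = ½ · (357 - 220.2) · (796 - 397) = ½ · 136.8 · 399 = 27291.6.

27291.6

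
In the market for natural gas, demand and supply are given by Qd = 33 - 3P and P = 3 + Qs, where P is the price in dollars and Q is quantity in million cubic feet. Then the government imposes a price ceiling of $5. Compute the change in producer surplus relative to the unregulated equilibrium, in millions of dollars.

Rearranging supply gives Qs = P - 3. Without the control the market clears where 33 - 3P = P - 3, i.e. P* = 9 and Q* = 6.
The ceiling of 5 is below the equilibrium price 9, so it binds.
At P = 5: Qd = 33 - 3·5 = 18 and Qs = 5 - 3 = 2.
Producer surplus without the control is ½ · (9 - 3) · 6 = 18.
With the ceiling, producers sell 2 units at 5, so PS = ½ · (5 - 3) · 2 = 2.
Change in producer surplus = 2 - 18 = -16.

-16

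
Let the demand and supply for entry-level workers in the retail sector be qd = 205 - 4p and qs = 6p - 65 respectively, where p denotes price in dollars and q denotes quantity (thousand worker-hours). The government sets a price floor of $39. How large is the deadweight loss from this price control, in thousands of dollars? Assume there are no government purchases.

Without the control the market clears where 205 - 4p = 6p - 65, i.e. p* = 27 and q* = 97.
The floor of 39 is above the equilibrium price 27, so it binds.
At p = 39: qd = 205 - 4·39 = 49 and qs = 6·39 - 65 = 169.
Quantity traded falls to 49. At q = 49 the demand price is (205 - 49)/4 = 39 and the supply price is (65 + 49)/6 = 19.
Deadweight loss = ½ · (39 - 19) · (97 - 49) = ½ · 20 · 48 = 480.

480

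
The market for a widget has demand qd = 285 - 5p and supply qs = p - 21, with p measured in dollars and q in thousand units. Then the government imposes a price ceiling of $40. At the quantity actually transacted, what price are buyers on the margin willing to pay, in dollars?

53.2

Setting quantity demanded equal to quantity supplied, 285 - 5p = p - 21, gives p* = 51 and q* = 30.
The ceiling of 40 is below the equilibrium price 51, so it binds.
At p = 40: qd = 285 - 5·40 = 85 and qs = 40 - 21 = 19.
Only 19 units reach the market. On the demand curve, the marginal buyer's willingness to pay at q = 19 is (285 - 19)/5 = 53.2.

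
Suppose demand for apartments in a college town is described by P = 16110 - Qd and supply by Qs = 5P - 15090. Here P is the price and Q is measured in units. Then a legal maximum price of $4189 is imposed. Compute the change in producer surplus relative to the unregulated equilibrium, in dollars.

-8474707.5

Rearranging demand gives Qd = 16110 - P. In a free market, 16110 - P = 5P - 15090 gives the equilibrium P* = 5200, Q* = 10910.
The ceiling of 4189 is below the equilibrium price 5200, so it binds.
At P = 4189: Qd = 16110 - 4189 = 11921 and Qs = 5·4189 - 15090 = 5855.
Producer surplus without the control is ½ · (5200 - 3018) · 10910 = 11902810.
With the ceiling, producers sell 5855 units at 4189, so PS = ½ · (4189 - 3018) · 5855 = 3428102.5.
Change in producer surplus = 3428102.5 - 11902810 = -8474707.5.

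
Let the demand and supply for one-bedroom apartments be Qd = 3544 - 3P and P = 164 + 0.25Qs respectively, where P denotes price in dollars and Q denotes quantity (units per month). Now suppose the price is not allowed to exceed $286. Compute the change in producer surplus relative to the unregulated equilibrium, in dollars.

-350424

Rearranging supply gives Qs = 4P - 656. Setting quantity demanded equal to quantity supplied, 3544 - 3P = 4P - 656, gives P* = 600 and Q* = 1744.
Since 286 < 600, the ceiling is binding.
At P = 286: Qd = 3544 - 3·286 = 2686 and Qs = 4·286 - 656 = 488.
Producer surplus without the control is ½ · (600 - 164) · 1744 = 380192.
With the ceiling, producers sell 488 units at 286, so PS = ½ · (286 - 164) · 488 = 29768.
Change in producer surplus = 29768 - 380192 = -350424.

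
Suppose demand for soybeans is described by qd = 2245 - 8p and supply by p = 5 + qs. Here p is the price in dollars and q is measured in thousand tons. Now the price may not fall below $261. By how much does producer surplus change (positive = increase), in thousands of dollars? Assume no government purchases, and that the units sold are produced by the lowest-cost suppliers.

-2145

Rearranging supply gives qs = p - 5. Setting quantity demanded equal to quantity supplied, 2245 - 8p = p - 5, gives p* = 250 and q* = 245.
Since 261 > 250, the floor is binding.
At p = 261: qd = 2245 - 8·261 = 157 and qs = 261 - 5 = 256.
Producer surplus without the control is ½ · (250 - 5) · 245 = 30012.5.
With the floor, 157 units are sold at 261. The supply price at q = 157 is 162, so PS = ½ · [(261 - 5) + (261 - 162)] · 157 = 27867.5.
Change in producer surplus = 27867.5 - 30012.5 = -2145.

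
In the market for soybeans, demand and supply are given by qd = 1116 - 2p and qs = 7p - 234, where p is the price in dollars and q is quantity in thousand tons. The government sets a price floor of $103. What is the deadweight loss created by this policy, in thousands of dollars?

0

In a free market, 1116 - 2p = 7p - 234 gives the equilibrium p* = 150, q* = 816.
The floor of 103 is below the equilibrium price 150, so it is not binding; the market clears at p* = 150, q* = 816.
Since the control does not bind, no trades are prevented and deadweight loss is zero.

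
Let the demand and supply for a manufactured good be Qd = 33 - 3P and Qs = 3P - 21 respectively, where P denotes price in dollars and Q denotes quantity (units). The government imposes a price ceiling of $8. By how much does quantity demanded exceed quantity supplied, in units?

6

Equilibrium: 33 - 3P = 3P - 21, so 54 = 6P and P* = 9, Q* = 6.
Since 8 < 9, the ceiling is binding.
At P = 8: Qd = 33 - 3·8 = 9 and Qs = 3·8 - 21 = 3.
Shortage = Qd - Qs = 9 - 3 = 6.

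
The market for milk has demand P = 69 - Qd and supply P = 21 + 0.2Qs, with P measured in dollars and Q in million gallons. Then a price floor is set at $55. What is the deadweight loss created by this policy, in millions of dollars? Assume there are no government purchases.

405.6

Rearranging demand gives Qd = 69 - P; rearranging supply gives Qs = 5P - 105. In a free market, 69 - P = 5P - 105 gives the equilibrium P* = 29, Q* = 40.
Since 55 > 29, the floor is binding.
At P = 55: Qd = 69 - 55 = 14 and Qs = 5·55 - 105 = 170.
Quantity traded falls to 14. At Q = 14 the demand price is 69 - 14 = 55 and the supply price is (105 + 14)/5 = 23.8.
Deadweight loss = ½ · (55 - 23.8) · (40 - 14) = ½ · 31.2 · 26 = 405.6.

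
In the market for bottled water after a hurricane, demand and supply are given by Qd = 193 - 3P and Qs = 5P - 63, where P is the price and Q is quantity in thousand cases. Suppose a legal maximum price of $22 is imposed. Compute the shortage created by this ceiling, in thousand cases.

Setting quantity demanded equal to quantity supplied, 193 - 3P = 5P - 63, gives P* = 32 and Q* = 97.
The ceiling of 22 is below the equilibrium price 32, so it binds.
At P = 22: Qd = 193 - 3·22 = 127 and Qs = 5·22 - 63 = 47.
Shortage = Qd - Qs = 127 - 47 = 80.

80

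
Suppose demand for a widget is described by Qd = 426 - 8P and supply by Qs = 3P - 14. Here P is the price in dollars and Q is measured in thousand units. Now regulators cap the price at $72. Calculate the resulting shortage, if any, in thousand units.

In a free market, 426 - 8P = 3P - 14 gives the equilibrium P* = 40, Q* = 106.
The ceiling of 72 is above the equilibrium price 40, so it is not binding; the market clears at P* = 40, Q* = 106.
Since the control does not bind, there is no shortage.

0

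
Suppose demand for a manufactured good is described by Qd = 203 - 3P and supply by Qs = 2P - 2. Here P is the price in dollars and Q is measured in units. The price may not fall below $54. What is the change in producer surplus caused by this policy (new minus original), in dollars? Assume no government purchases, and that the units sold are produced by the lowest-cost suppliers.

Setting quantity demanded equal to quantity supplied, 203 - 3P = 2P - 2, gives P* = 41 and Q* = 80.
Since 54 > 41, the floor is binding.
At P = 54: Qd = 203 - 3·54 = 41 and Qs = 2·54 - 2 = 106.
Producer surplus without the control is ½ · (41 - 1) · 80 = 1600.
With the floor, 41 units are sold at 54. The supply price at Q = 41 is 21.5, so PS = ½ · [(54 - 1) + (54 - 21.5)] · 41 = 1752.75.
Change in producer surplus = 1752.75 - 1600 = 152.75.

152.75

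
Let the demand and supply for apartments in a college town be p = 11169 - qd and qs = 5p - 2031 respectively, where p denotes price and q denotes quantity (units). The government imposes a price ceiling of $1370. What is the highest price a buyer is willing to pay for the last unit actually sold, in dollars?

Rearranging demand gives qd = 11169 - p. In a free market, 11169 - p = 5p - 2031 gives the equilibrium p* = 2200, q* = 8969.
The ceiling of 1370 is below the equilibrium price 2200, so it binds.
At p = 1370: qd = 11169 - 1370 = 9799 and qs = 5·1370 - 2031 = 4819.
Only 4819 units reach the market. On the demand curve, the marginal buyer's willingness to pay at q = 4819 is (11169 - 4819) = 6350.

6350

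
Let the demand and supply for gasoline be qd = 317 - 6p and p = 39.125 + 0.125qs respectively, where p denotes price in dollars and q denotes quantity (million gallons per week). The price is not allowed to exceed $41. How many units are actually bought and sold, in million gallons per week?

15

Rearranging supply gives qs = 8p - 313. Setting quantity demanded equal to quantity supplied, 317 - 6p = 8p - 313, gives p* = 45 and q* = 47.
Because the ceiling (41) lies below the market-clearing price, it is binding.
At p = 41: qd = 317 - 6·41 = 71 and qs = 8·41 - 313 = 15.
The quantity actually transacted is the short side, supply: 15.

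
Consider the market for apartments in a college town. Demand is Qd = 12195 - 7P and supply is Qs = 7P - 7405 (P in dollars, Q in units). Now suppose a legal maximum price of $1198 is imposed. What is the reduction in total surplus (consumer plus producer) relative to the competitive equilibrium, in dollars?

In a free market, 12195 - 7P = 7P - 7405 gives the equilibrium P* = 1400, Q* = 2395.
Because the ceiling (1198) lies below the market-clearing price, it is binding.
At P = 1198: Qd = 12195 - 7·1198 = 3809 and Qs = 7·1198 - 7405 = 981.
Quantity traded falls to 981. At Q = 981 the demand price is (12195 - 981)/7 = 1602 and the supply price is (7405 + 981)/7 = 1198.
Deadweight loss = ½ · (1602 - 1198) · (2395 - 981) = ½ · 404 · 1414 = 285628.

285628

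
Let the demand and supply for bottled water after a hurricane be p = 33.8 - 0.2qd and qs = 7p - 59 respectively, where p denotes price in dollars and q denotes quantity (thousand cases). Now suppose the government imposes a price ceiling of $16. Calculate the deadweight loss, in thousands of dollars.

75.6

Rearranging demand gives qd = 169 - 5p. Setting quantity demanded equal to quantity supplied, 169 - 5p = 7p - 59, gives p* = 19 and q* = 74.
Because the ceiling (16) lies below the market-clearing price, it is binding.
At p = 16: qd = 169 - 5·16 = 89 and qs = 7·16 - 59 = 53.
Quantity traded falls to 53. At q = 53 the demand price is (169 - 53)/5 = 23.2 and the supply price is (59 + 53)/7 = 16.
Deadweight loss = ½ · (23.2 - 16) · (74 - 53) = ½ · 7.2 · 21 = 75.6.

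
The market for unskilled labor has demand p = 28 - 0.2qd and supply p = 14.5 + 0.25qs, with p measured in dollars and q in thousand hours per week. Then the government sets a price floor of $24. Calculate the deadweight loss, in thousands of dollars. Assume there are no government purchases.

22.5

Rearranging demand gives qd = 140 - 5p; rearranging supply gives qs = 4p - 58. Setting quantity demanded equal to quantity supplied, 140 - 5p = 4p - 58, gives p* = 22 and q* = 30.
Because the floor (24) lies above the market-clearing price, it is binding.
At p = 24: qd = 140 - 5·24 = 20 and qs = 4·24 - 58 = 38.
Quantity traded falls to 20. At q = 20 the demand price is (140 - 20)/5 = 24 and the supply price is (58 + 20)/4 = 19.5.
Deadweight loss = ½ · (24 - 19.5) · (30 - 20) = ½ · 4.5 · 10 = 22.5.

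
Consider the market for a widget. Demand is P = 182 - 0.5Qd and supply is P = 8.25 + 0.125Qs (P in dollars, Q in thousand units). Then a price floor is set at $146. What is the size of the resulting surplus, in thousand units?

1030

Rearranging demand gives Qd = 364 - 2P; rearranging supply gives Qs = 8P - 66. In a free market, 364 - 2P = 8P - 66 gives the equilibrium P* = 43, Q* = 278.
Because the floor (146) lies above the market-clearing price, it is binding.
At P = 146: Qd = 364 - 2·146 = 72 and Qs = 8·146 - 66 = 1102.
Surplus = Qs - Qd = 1102 - 72 = 1030.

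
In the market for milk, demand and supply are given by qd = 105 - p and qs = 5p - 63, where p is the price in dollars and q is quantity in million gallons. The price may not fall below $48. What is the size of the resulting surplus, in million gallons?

Setting quantity demanded equal to quantity supplied, 105 - p = 5p - 63, gives p* = 28 and q* = 77.
Because the floor (48) lies above the market-clearing price, it is binding.
At p = 48: qd = 105 - 48 = 57 and qs = 5·48 - 63 = 177.
Surplus = qs - qd = 177 - 57 = 120.

120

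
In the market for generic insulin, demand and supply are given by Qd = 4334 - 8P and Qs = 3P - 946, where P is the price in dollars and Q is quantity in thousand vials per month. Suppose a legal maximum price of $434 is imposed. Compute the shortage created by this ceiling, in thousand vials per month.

Without the control the market clears where 4334 - 8P = 3P - 946, i.e. P* = 480 and Q* = 494.
Because the ceiling (434) lies below the market-clearing price, it is binding.
At P = 434: Qd = 4334 - 8·434 = 862 and Qs = 3·434 - 946 = 356.
Shortage = Qd - Qs = 862 - 356 = 506.

506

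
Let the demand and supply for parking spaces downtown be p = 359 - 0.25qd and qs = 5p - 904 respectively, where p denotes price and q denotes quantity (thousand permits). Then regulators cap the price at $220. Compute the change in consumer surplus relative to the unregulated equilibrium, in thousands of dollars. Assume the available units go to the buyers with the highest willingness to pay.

Rearranging demand gives qd = 1436 - 4p. In a free market, 1436 - 4p = 5p - 904 gives the equilibrium p* = 260, q* = 396.
The ceiling of 220 is below the equilibrium price 260, so it binds.
At p = 220: qd = 1436 - 4·220 = 556 and qs = 5·220 - 904 = 196.
Consumer surplus without the control is ½ · (359 - 260) · 396 = 19602.
With the ceiling, 196 units are sold at 220 (assume they go to the highest-value buyers). The demand price at q = 196 is 310, so CS = ½ · [(359 - 220) + (310 - 220)] · 196 = 22442.
Change in consumer surplus = 22442 - 19602 = 2840.

2840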